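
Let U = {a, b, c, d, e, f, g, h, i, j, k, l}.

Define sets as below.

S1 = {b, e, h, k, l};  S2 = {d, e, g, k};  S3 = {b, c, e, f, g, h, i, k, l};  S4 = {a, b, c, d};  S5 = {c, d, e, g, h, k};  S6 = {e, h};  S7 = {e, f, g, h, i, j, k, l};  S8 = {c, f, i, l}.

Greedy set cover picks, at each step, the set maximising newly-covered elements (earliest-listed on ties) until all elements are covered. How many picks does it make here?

3

Greedy: pick S3 (covers 9 new) → pick S4 (covers 2 new) → pick S7 (covers 1 new). Total picks: 3.
(The true minimum cover uses only 2 sets, so greedy is not optimal here.)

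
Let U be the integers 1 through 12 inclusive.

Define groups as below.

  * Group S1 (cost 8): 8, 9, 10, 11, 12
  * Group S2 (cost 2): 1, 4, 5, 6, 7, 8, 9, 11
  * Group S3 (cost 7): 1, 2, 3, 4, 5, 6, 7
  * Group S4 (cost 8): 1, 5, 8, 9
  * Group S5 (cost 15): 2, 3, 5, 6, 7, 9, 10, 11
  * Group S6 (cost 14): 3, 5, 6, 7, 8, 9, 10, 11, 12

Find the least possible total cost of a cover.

S1, S3 together cover every item (S1 ∪ S3 = {1, 2, 3, 4, 5, 6, 7, 8, 9, 10, 11, 12}); total cost 8 + 7 = 15.
The greedy pick S2, S3, S1 costs 17; no covering selection beats 15.

15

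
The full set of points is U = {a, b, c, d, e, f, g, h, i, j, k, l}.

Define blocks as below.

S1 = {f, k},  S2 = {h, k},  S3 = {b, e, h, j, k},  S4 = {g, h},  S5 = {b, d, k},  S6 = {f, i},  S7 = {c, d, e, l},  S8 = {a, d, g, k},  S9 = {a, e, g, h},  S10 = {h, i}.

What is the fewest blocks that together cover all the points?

4

S3, S6, S7, and S8 cover everything between them: the union {a, b, c, d, e, f, g, h, i, j, k, l} is all of U.
Only S3 contains j, so S3 is forced; the remaining 7 points need at least 3 more blocks (each remaining block adds at most 3) — so at least 4 blocks are needed, and 4 is optimal.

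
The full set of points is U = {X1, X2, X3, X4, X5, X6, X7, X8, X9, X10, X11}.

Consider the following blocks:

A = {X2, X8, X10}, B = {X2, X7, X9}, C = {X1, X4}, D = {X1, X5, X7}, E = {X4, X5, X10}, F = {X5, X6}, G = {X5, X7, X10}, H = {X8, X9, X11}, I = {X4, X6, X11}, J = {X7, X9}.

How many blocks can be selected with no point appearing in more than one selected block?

4

A, C, F, J are pairwise disjoint (A={X2,X8,X10}; C={X1,X4}; F={X5,X6}; J={X7,X9}).
Every remaining block overlaps one of these, and no 5 of the listed blocks are pairwise disjoint, so 4 is the maximum.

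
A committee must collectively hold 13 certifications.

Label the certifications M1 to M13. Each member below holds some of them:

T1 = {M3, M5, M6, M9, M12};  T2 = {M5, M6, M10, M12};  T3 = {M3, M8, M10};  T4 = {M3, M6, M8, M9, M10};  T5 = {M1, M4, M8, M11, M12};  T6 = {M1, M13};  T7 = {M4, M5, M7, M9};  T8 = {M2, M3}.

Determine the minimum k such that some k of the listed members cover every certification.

T2 and T5 and T6 and T7 and T8 together: T2 ∪ T5 ∪ T6 ∪ T7 ∪ T8 = {M1, M2, M3, M4, M5, M6, M7, M8, M9, M10, M11, M12, M13} — every certification is covered.
No 4 of the 8 members cover everything (all 70 combinations miss at least one certification), so 5 is optimal.

5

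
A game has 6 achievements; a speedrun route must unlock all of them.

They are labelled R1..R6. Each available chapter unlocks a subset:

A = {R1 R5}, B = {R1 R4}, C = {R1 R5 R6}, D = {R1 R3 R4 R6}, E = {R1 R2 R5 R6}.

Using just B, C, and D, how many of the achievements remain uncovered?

Union of B, C, D = {R1, R3, R4, R5, R6}.
Not covered: R2 — 1 achievement.

1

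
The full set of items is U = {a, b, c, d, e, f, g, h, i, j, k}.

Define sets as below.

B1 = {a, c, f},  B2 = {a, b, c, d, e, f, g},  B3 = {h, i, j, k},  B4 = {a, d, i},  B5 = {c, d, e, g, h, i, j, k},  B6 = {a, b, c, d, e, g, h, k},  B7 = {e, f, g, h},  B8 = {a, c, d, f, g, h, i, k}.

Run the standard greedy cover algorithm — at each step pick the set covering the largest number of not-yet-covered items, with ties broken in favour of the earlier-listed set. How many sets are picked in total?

Greedy: pick B5 (covers 8 new) → pick B2 (covers 3 new). Total picks: 2.

2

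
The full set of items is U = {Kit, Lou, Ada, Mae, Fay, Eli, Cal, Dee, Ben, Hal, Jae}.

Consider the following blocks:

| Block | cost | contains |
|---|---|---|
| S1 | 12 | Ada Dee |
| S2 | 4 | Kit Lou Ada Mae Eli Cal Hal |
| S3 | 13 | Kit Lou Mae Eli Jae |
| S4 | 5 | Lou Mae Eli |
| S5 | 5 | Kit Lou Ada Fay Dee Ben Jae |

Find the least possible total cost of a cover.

S2, S5 together cover every item (S2 ∪ S5 = {Kit, Lou, Ada, Mae, Fay, Eli, Cal, Dee, Ben, Hal, Jae}); total cost 4 + 5 = 9.
No covering selection has total cost below 9.

9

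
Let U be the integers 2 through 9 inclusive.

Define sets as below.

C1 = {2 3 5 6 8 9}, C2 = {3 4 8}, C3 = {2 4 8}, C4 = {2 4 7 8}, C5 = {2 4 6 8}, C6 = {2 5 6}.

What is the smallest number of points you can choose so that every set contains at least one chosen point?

2

H = {2, 4} meets every set (each contains at least one member of H), and |H| = 2.
The sets C2, C6 are pairwise disjoint, so any hitting set needs a separate point for each — at least 2. Hence 2 is optimal.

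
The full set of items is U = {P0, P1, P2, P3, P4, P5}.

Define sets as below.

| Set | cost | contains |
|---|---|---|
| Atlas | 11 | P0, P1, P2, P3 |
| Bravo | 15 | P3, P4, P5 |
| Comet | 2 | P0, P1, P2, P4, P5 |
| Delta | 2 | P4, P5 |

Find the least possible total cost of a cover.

13

Atlas, Delta together cover every item (Atlas ∪ Delta = {P0, P1, P2, P3, P4, P5}); total cost 11 + 2 = 13.
No covering selection has total cost below 13.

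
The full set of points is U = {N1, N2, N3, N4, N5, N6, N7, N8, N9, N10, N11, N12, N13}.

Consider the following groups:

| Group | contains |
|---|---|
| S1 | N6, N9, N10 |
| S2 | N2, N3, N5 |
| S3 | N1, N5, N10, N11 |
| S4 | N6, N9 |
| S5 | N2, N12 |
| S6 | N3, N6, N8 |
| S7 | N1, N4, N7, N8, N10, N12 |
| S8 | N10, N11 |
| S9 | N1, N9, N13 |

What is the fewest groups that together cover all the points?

5

S1, S2, S7, S8, and S9 cover everything between them: the union {N1, N2, N3, N4, N5, N6, N7, N8, N9, N10, N11, N12, N13} is all of U.
No 4 of the 9 groups cover everything (all 126 combinations miss at least one point), so 5 is optimal.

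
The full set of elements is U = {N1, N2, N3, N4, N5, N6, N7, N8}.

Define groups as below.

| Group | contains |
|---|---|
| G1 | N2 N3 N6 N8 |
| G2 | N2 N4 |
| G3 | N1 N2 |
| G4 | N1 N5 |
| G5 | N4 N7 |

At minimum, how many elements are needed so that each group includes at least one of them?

Take H = {N1, N3, N4}. Each listed group contains at least one of these, so H is a hitting set of size 3.
The groups G1, G4, G5 are pairwise disjoint, so any hitting set needs a separate element for each — at least 3. Hence 3 is optimal.

3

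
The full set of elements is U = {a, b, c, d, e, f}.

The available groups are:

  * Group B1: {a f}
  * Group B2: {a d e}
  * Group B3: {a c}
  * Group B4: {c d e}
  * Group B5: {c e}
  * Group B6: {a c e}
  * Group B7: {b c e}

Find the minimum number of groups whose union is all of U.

3

Take {B1, B4, B7}. Their union is {a, b, c, d, e, f}, which is all 6 elements.
Only B7 contains b, so B7 is forced; the remaining 3 elements need at least 2 more groups (each remaining group adds at most 2) — so at least 3 groups are needed, and 3 is optimal.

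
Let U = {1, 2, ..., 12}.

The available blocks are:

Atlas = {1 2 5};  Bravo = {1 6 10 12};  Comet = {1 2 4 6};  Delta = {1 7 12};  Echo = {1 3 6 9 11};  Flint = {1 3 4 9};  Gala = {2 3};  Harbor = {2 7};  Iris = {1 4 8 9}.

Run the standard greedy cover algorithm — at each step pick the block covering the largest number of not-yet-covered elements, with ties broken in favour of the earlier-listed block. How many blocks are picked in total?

Greedy: pick Echo (covers 5 new) → pick Atlas (covers 2 new) → pick Bravo (covers 2 new) → pick Iris (covers 2 new) → pick Delta (covers 1 new). Total picks: 5.

5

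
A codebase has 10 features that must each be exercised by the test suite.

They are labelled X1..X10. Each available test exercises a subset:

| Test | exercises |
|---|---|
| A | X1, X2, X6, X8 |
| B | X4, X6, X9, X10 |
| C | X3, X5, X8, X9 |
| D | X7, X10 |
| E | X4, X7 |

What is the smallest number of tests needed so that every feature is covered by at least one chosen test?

A and B and C and E together: A ∪ B ∪ C ∪ E = {X1, X2, X3, X4, X5, X6, X7, X8, X9, X10} — every feature is covered.
No 3 of the 5 tests cover everything (all 10 combinations miss at least one feature), so 4 is optimal.

4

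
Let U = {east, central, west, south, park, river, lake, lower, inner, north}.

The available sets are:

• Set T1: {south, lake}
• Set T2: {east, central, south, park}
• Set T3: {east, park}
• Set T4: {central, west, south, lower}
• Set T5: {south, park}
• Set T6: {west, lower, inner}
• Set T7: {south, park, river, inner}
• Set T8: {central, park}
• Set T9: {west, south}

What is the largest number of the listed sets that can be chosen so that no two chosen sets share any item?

T1, T6, T8 are pairwise disjoint (T1={south,lake}; T6={west,lower,inner}; T8={central,park}).
Every remaining set overlaps one of these, and no 4 of the listed sets are pairwise disjoint, so 3 is the maximum.

3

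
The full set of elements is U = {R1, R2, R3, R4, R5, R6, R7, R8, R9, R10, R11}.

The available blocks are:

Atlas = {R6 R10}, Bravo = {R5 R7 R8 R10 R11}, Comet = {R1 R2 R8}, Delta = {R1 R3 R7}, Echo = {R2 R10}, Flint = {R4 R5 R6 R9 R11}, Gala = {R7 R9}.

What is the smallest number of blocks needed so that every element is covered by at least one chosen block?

4

Atlas, Comet, Delta, and Flint cover everything between them: the union {R1, R2, R3, R4, R5, R6, R7, R8, R9, R10, R11} is all of U.
No 3 of the 7 blocks cover everything (all 35 combinations miss at least one element), so 4 is optimal.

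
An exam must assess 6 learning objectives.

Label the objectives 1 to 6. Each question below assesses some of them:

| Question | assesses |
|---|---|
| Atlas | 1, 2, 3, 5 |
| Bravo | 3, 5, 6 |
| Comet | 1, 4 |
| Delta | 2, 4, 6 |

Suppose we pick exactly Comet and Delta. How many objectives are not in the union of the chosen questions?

Union of Comet, Delta = {1, 2, 4, 6}.
Not covered: 3, 5 — 2 objectives.

2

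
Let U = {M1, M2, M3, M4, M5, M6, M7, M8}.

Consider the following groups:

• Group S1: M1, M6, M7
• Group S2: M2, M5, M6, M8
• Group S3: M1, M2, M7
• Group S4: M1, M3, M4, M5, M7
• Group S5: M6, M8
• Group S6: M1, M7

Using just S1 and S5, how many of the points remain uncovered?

4

Union of S1, S5 = {M1, M6, M7, M8}.
Not covered: M2, M3, M4, M5 — 4 points.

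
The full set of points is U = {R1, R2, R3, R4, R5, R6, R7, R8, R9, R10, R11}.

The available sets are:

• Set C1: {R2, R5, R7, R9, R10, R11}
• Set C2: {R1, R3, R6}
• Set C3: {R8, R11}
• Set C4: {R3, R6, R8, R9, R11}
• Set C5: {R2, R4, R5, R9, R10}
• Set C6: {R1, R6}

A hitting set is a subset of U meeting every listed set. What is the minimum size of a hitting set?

3

Take H = {R2, R6, R11}. Each listed set contains at least one of these, so H is a hitting set of size 3.
The sets C3, C5, C6 are pairwise disjoint, so any hitting set needs a separate point for each — at least 3. Hence 3 is optimal.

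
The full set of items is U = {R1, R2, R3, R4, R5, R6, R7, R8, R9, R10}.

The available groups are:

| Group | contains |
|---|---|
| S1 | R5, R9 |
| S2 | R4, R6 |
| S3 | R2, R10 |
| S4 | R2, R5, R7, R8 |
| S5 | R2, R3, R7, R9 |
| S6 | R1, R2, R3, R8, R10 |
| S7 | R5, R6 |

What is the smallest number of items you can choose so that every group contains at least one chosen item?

3

H = {R2, R4, R5} meets every group (each contains at least one member of H), and |H| = 3.
The groups S1, S2, S6 are pairwise disjoint, so any hitting set needs a separate item for each — at least 3. Hence 3 is optimal.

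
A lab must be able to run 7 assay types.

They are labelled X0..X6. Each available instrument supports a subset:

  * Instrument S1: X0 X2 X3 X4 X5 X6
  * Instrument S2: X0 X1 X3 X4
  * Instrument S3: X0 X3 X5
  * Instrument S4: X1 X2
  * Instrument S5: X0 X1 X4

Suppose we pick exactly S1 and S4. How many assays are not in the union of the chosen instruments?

0

Union of S1, S4 = {X0, X1, X2, X3, X4, X5, X6} — that's every assay, so 0 are uncovered.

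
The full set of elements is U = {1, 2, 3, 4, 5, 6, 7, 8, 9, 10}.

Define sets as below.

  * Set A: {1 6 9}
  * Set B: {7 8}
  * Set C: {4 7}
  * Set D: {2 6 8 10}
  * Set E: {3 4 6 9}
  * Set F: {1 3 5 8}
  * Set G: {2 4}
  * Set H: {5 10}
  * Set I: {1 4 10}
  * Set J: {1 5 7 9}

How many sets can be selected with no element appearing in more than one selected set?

A, B, G, H are pairwise disjoint (A={1,6,9}; B={7,8}; G={2,4}; H={5,10}).
Every remaining set overlaps one of these, and no 5 of the listed sets are pairwise disjoint, so 4 is the maximum.

4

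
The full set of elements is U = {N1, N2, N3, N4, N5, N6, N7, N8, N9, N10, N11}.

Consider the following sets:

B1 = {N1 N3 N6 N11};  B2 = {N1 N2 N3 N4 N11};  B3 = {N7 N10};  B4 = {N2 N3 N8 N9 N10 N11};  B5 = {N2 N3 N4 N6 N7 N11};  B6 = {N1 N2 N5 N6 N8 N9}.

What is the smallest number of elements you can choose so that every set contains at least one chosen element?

H = {N3, N9, N10} meets every set (each contains at least one member of H), and |H| = 3.
No choice of 2 elements meets every set, so 3 is the minimum.

3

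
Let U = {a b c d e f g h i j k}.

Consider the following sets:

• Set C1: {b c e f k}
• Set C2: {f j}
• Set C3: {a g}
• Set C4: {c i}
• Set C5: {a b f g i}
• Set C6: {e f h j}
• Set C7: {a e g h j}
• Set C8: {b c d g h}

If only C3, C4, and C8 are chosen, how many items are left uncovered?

4

Union of C3, C4, C8 = {a, b, c, d, g, h, i}.
Not covered: e, f, j, k — 4 items.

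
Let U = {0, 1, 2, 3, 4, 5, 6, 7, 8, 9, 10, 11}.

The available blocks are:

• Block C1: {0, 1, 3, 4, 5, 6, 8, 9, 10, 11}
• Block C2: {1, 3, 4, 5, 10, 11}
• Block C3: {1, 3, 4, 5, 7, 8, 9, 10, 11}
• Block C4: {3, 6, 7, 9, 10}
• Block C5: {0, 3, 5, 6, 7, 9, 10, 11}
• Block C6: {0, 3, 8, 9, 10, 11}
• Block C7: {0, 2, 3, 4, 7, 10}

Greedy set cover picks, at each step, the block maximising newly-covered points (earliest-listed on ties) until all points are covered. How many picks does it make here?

2

Greedy: pick C1 (covers 10 new) → pick C7 (covers 2 new). Total picks: 2.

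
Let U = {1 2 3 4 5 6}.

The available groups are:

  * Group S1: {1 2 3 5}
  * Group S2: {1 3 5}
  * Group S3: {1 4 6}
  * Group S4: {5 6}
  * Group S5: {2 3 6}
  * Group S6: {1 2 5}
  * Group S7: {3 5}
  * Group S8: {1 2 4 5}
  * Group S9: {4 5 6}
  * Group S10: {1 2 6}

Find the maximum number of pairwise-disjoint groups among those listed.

S3, S7 are pairwise disjoint (S3={1,4,6}; S7={3,5}).
Every remaining group overlaps one of these, and no 3 of the listed groups are pairwise disjoint, so 2 is the maximum.

2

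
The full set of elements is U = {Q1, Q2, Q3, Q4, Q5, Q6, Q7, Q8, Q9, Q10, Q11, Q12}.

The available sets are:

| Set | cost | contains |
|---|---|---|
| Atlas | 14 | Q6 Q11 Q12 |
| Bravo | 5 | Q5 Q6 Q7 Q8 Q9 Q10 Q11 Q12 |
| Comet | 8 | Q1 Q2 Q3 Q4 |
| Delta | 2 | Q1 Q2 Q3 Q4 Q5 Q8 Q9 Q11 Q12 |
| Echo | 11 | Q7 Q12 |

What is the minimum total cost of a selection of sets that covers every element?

7

Bravo, Delta together cover every element (Bravo ∪ Delta = {Q1, Q2, Q3, Q4, Q5, Q6, Q7, Q8, Q9, Q10, Q11, Q12}); total cost 5 + 2 = 7.
No covering selection has total cost below 7.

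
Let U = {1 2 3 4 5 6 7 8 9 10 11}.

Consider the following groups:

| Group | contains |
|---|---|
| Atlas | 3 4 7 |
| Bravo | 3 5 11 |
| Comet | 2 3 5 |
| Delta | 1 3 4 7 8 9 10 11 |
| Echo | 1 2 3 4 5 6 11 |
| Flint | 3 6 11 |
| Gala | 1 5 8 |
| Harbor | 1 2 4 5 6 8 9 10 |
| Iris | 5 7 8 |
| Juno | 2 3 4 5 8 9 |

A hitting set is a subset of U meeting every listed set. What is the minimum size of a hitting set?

Take H = {3, 8}. Each listed group contains at least one of these, so H is a hitting set of size 2.
The groups Flint, Iris are pairwise disjoint, so any hitting set needs a separate element for each — at least 2. Hence 2 is optimal.

2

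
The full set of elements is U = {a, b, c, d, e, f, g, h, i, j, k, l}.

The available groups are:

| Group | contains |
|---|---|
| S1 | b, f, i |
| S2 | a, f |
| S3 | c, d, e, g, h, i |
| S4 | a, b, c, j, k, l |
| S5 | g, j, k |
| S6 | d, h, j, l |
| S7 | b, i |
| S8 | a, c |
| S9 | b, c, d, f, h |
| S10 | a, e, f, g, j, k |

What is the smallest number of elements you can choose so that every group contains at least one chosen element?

T = {a, d, i, j} meets every group (each contains at least one member of T), and |T| = 4.
No choice of 3 elements meets every group, so 4 is the minimum.

4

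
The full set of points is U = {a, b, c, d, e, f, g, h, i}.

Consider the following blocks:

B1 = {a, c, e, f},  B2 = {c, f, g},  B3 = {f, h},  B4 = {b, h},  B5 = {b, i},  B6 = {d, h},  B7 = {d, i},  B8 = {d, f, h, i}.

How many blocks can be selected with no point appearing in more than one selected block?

3

B1, B4, B7 are pairwise disjoint (B1={a,c,e,f}; B4={b,h}; B7={d,i}).
Every remaining block overlaps one of these, and no 4 of the listed blocks are pairwise disjoint, so 3 is the maximum.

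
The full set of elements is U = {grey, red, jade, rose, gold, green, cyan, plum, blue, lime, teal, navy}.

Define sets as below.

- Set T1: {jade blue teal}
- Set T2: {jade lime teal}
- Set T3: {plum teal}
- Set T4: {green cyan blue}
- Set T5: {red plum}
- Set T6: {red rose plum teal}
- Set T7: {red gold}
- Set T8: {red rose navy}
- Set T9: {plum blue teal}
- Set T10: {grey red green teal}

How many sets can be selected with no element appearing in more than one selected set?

T2, T4, T7 are pairwise disjoint (T2={jade,lime,teal}; T4={green,cyan,blue}; T7={red,gold}).
Every remaining set overlaps one of these, and no 4 of the listed sets are pairwise disjoint, so 3 is the maximum.

3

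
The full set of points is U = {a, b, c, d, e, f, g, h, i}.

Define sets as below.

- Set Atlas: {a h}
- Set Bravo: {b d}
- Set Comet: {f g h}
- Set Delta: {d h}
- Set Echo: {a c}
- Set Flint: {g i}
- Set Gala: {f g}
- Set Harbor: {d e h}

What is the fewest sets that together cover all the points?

Take {Bravo, Comet, Echo, Flint, Harbor}. Their union is {a, b, c, d, e, f, g, h, i}, which is all 9 points.
No 4 of the 8 sets cover everything (all 70 combinations miss at least one point), so 5 is optimal.

5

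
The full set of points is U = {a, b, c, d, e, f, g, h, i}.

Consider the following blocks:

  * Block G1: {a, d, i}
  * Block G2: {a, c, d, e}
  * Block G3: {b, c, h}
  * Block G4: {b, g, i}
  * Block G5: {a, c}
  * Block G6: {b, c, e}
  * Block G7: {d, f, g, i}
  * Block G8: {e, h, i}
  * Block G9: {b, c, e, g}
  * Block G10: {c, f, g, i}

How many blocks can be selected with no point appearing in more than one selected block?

2

G3, G7 are pairwise disjoint (G3={b,c,h}; G7={d,f,g,i}).
Every remaining block overlaps one of these, and no 3 of the listed blocks are pairwise disjoint, so 2 is the maximum.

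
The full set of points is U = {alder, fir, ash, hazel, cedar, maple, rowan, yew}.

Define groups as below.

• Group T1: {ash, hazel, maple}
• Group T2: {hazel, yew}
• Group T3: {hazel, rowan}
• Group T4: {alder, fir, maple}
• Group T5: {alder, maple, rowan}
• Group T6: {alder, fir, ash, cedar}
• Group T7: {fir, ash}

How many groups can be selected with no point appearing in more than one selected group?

T2, T5, T7 are pairwise disjoint (T2={hazel,yew}; T5={alder,maple,rowan}; T7={fir,ash}).
Every remaining group overlaps one of these, and no 4 of the listed groups are pairwise disjoint, so 3 is the maximum.

3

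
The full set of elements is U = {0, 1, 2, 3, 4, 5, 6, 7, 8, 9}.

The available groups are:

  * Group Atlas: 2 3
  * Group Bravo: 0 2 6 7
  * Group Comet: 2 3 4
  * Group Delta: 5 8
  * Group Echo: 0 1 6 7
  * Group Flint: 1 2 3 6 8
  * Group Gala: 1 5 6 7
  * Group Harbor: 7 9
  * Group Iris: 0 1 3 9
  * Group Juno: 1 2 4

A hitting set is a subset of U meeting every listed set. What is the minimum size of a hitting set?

4

Take H = {2, 5, 7, 9}. Each listed group contains at least one of these, so H is a hitting set of size 4.
No choice of 3 elements meets every group, so 4 is the minimum.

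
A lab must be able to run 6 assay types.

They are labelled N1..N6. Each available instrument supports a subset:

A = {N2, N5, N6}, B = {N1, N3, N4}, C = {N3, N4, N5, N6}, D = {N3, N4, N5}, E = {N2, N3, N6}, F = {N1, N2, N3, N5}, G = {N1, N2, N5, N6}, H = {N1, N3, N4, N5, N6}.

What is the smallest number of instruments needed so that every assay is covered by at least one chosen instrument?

2

C and G together: C ∪ G = {N1, N2, N3, N4, N5, N6} — every assay is covered.
No single instrument has all 6 assays (the largest, H, has 5), so 2 is optimal.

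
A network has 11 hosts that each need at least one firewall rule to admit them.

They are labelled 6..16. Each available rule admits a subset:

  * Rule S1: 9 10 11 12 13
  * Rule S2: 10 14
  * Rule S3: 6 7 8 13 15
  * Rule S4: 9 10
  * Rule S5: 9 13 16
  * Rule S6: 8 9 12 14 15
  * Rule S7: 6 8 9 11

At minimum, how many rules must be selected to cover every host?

Take {S1, S2, S3, S5}. Their union is {6, 7, 8, 9, 10, 11, 12, 13, 14, 15, 16}, which is all 11 hosts.
No 3 of the 7 rules cover everything (all 35 combinations miss at least one host), so 4 is optimal.

4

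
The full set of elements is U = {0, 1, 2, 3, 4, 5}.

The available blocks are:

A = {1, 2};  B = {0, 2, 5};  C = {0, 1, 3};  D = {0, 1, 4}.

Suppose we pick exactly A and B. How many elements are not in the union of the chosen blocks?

Union of A, B = {0, 1, 2, 5}.
Not covered: 3, 4 — 2 elements.

2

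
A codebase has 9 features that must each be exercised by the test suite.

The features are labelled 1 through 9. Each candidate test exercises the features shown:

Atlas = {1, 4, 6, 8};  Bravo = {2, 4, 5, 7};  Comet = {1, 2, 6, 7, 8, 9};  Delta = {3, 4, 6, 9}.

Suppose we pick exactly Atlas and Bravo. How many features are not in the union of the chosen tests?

Union of Atlas, Bravo = {1, 2, 4, 5, 6, 7, 8}.
Not covered: 3, 9 — 2 features.

2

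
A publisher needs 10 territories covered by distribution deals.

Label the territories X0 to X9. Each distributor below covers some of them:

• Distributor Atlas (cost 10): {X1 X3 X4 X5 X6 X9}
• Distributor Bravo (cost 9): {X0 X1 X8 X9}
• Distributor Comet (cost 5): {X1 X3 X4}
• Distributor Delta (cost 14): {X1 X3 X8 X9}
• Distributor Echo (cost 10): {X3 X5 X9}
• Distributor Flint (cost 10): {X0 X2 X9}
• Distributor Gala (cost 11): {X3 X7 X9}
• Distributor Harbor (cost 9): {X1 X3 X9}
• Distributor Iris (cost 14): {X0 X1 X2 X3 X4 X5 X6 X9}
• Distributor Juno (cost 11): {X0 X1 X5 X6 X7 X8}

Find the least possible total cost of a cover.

Iris, Juno together cover every territory (Iris ∪ Juno = {X0, X1, X2, X3, X4, X5, X6, X7, X8, X9}); total cost 14 + 11 = 25.
The greedy pick Atlas, Juno, Flint costs 31; no covering selection beats 25.

25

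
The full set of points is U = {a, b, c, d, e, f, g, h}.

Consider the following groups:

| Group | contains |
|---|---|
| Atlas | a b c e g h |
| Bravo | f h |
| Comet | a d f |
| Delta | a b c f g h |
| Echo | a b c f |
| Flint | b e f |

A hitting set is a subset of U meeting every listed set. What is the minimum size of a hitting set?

2

Take T = {c, f}. Each listed group contains at least one of these, so T is a hitting set of size 2.
No single point lies in every group, so at least 2 are needed and 2 is optimal.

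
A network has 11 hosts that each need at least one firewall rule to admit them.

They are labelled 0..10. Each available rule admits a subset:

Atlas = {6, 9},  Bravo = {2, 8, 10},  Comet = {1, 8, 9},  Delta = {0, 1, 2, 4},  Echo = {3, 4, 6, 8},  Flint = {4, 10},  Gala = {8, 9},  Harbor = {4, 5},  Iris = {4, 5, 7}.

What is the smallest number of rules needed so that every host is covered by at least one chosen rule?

Bravo and Comet and Delta and Echo and Iris together: Bravo ∪ Comet ∪ Delta ∪ Echo ∪ Iris = {0, 1, 2, 3, 4, 5, 6, 7, 8, 9, 10} — every host is covered.
No 4 of the 9 rules cover everything (all 126 combinations miss at least one host), so 5 is optimal.

5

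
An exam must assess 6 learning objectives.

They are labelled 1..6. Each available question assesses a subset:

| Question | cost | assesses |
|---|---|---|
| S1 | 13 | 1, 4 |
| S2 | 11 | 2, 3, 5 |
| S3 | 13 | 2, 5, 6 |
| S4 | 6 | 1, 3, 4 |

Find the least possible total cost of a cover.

S3, S4 together cover every objective (S3 ∪ S4 = {1, 2, 3, 4, 5, 6}); total cost 13 + 6 = 19.
No covering selection has total cost below 19.

19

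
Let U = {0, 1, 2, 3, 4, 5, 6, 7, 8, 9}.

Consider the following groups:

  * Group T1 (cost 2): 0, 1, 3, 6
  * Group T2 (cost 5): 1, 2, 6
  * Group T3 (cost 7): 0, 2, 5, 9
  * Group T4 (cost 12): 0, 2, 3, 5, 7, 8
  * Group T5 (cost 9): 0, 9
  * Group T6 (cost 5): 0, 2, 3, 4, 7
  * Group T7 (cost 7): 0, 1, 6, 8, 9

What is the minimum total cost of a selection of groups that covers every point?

19

T3, T6, T7 together cover every point (T3 ∪ T6 ∪ T7 = {0, 1, 2, 3, 4, 5, 6, 7, 8, 9}); total cost 7 + 5 + 7 = 19.
The greedy pick T1, T6, T3, T7 costs 21; no covering selection beats 19.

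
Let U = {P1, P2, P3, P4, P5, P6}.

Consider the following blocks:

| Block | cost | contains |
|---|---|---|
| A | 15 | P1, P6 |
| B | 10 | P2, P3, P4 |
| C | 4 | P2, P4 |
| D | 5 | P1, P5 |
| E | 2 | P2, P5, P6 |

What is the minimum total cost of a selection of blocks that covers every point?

17

B, D, E together cover every point (B ∪ D ∪ E = {P1, P2, P3, P4, P5, P6}); total cost 10 + 5 + 2 = 17.
The greedy pick E, C, D, B costs 21; no covering selection beats 17.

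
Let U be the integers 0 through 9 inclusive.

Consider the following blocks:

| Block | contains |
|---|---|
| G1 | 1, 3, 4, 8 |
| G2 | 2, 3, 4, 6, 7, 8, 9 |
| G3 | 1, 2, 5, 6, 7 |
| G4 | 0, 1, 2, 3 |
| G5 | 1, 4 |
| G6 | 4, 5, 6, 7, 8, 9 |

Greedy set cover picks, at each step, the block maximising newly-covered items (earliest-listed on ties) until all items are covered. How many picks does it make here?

3

Greedy: pick G2 (covers 7 new) → pick G3 (covers 2 new) → pick G4 (covers 1 new). Total picks: 3.
(The true minimum cover uses only 2 blocks, so greedy is not optimal here.)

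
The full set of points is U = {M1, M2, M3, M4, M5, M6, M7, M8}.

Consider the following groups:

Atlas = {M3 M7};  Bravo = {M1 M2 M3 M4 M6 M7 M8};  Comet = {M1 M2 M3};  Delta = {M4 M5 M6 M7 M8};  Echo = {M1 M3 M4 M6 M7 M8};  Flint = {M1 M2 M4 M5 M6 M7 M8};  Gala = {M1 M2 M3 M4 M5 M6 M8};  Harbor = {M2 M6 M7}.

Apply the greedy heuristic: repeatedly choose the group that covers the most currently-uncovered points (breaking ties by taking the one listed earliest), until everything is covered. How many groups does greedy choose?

Greedy: pick Bravo (covers 7 new) → pick Delta (covers 1 new). Total picks: 2.

2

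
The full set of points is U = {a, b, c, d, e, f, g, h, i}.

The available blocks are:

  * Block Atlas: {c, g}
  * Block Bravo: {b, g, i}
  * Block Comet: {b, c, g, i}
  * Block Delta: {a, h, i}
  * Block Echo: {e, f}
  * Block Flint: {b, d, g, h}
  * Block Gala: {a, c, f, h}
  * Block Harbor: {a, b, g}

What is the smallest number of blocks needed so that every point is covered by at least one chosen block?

Take {Delta, Echo, Flint, Gala}. Their union is {a, b, c, d, e, f, g, h, i}, which is all 9 points.
No 3 of the 8 blocks cover everything (all 56 combinations miss at least one point), so 4 is optimal.

4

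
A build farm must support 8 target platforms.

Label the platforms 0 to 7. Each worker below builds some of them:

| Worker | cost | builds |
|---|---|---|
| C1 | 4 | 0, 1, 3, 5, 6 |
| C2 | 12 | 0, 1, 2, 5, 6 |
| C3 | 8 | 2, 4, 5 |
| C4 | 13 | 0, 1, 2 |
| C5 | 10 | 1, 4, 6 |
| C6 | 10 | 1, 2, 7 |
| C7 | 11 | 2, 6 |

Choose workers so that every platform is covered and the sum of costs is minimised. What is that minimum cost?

C1, C3, C6 together cover every platform (C1 ∪ C3 ∪ C6 = {0, 1, 2, 3, 4, 5, 6, 7}); total cost 4 + 8 + 10 = 22.
No covering selection has total cost below 22.

22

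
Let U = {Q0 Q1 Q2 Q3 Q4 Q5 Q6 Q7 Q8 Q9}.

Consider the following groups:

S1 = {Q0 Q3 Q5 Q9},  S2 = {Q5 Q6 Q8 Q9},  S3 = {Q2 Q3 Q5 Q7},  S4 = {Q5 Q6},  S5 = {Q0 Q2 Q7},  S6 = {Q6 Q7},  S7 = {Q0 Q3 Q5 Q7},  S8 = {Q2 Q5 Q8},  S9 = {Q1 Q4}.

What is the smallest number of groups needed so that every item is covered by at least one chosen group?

4

S2 and S3 and S5 and S9 together: S2 ∪ S3 ∪ S5 ∪ S9 = {Q0, Q1, Q2, Q3, Q4, Q5, Q6, Q7, Q8, Q9} — every item is covered.
No 3 of the 9 groups cover everything (all 84 combinations miss at least one item), so 4 is optimal.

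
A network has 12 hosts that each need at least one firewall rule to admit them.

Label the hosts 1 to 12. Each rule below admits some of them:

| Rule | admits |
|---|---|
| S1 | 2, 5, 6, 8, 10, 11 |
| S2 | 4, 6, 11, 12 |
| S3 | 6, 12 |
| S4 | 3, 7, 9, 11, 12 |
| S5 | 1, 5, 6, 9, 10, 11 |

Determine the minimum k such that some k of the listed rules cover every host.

4

S1 and S2 and S4 and S5 together: S1 ∪ S2 ∪ S4 ∪ S5 = {1, 2, 3, 4, 5, 6, 7, 8, 9, 10, 11, 12} — every host is covered.
No 3 of the 5 rules cover everything (all 10 combinations miss at least one host), so 4 is optimal.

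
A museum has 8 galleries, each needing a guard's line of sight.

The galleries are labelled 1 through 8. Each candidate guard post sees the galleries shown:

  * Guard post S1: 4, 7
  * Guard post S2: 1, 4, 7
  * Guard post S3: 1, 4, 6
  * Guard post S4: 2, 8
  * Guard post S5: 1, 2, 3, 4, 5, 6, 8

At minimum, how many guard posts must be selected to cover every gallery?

2

S2 and S5 together: S2 ∪ S5 = {1, 2, 3, 4, 5, 6, 7, 8} — every gallery is covered.
No single guard post has all 8 galleries (the largest, S5, has 7), so 2 is optimal.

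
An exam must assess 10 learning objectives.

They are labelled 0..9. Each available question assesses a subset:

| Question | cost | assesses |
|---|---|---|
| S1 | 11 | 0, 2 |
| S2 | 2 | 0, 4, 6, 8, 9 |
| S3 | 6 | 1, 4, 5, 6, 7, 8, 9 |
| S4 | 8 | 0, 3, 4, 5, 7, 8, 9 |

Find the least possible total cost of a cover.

25

S1, S3, S4 together cover every objective (S1 ∪ S3 ∪ S4 = {0, 1, 2, 3, 4, 5, 6, 7, 8, 9}); total cost 11 + 6 + 8 = 25.
The greedy pick S2, S3, S4, S1 costs 27; no covering selection beats 25.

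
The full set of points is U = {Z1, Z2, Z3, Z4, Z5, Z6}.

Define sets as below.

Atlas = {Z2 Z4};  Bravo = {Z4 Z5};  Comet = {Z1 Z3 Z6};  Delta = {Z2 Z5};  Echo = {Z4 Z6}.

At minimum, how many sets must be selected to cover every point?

3

Comet and Delta and Echo together: Comet ∪ Delta ∪ Echo = {Z1, Z2, Z3, Z4, Z5, Z6} — every point is covered.
Only Comet contains Z1, so Comet is forced; the remaining 3 points need at least 2 more sets (each remaining set adds at most 2) — so at least 3 sets are needed, and 3 is optimal.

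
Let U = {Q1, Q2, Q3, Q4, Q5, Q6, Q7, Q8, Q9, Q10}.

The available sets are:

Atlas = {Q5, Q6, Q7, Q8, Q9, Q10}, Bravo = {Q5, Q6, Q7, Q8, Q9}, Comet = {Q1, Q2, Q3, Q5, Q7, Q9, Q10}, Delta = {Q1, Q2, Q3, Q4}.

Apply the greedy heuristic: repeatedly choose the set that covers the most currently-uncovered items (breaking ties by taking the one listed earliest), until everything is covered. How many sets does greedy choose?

Greedy: pick Comet (covers 7 new) → pick Atlas (covers 2 new) → pick Delta (covers 1 new). Total picks: 3.
(The true minimum cover uses only 2 sets, so greedy is not optimal here.)

3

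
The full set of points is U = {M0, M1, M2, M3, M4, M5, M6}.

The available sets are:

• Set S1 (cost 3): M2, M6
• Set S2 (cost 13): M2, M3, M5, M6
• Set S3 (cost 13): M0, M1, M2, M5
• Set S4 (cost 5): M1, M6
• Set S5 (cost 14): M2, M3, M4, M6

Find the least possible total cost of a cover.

S3, S5 together cover every point (S3 ∪ S5 = {M0, M1, M2, M3, M4, M5, M6}); total cost 13 + 14 = 27.
The greedy pick S1, S3, S5 costs 30; no covering selection beats 27.

27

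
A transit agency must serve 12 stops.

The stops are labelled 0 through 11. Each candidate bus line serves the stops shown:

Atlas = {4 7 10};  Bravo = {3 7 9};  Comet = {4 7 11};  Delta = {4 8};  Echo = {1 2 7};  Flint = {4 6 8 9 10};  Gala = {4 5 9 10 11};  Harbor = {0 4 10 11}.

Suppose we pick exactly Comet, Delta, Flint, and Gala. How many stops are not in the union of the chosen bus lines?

4

Union of Comet, Delta, Flint, Gala = {4, 5, 6, 7, 8, 9, 10, 11}.
Not covered: 0, 1, 2, 3 — 4 stops.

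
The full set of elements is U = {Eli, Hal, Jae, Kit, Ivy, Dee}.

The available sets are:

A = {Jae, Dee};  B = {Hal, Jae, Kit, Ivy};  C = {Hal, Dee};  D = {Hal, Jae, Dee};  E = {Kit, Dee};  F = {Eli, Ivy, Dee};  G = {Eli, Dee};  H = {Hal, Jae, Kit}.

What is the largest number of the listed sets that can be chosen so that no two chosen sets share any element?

G, H are pairwise disjoint (G={Eli,Dee}; H={Hal,Jae,Kit}).
Every remaining set overlaps one of these, and no 3 of the listed sets are pairwise disjoint, so 2 is the maximum.

2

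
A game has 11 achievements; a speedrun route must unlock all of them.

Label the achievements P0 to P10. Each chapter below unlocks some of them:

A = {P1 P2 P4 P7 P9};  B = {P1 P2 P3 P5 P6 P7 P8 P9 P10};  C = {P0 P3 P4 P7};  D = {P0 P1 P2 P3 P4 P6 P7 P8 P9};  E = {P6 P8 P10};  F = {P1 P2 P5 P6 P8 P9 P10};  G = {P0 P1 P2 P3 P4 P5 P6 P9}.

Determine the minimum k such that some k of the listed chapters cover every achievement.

Take {B, C}. Their union is {P0, P1, P2, P3, P4, P5, P6, P7, P8, P9, P10}, which is all 11 achievements.
No single chapter has all 11 achievements (the largest, B, has 9), so 2 is optimal.

2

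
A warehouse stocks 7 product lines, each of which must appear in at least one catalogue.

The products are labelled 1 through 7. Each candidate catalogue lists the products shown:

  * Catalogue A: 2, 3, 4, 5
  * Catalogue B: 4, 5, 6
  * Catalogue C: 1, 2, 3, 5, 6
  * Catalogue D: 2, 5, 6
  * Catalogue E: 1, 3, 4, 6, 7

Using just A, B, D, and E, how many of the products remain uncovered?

0

Union of A, B, D, E = {1, 2, 3, 4, 5, 6, 7} — that's every product, so 0 are uncovered.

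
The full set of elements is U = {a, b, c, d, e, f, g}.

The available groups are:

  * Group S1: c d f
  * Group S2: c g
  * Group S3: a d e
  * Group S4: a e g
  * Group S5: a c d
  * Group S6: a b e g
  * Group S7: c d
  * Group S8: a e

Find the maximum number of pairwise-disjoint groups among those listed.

S2, S8 are pairwise disjoint (S2={c,g}; S8={a,e}).
Every remaining group overlaps one of these, and no 3 of the listed groups are pairwise disjoint, so 2 is the maximum.

2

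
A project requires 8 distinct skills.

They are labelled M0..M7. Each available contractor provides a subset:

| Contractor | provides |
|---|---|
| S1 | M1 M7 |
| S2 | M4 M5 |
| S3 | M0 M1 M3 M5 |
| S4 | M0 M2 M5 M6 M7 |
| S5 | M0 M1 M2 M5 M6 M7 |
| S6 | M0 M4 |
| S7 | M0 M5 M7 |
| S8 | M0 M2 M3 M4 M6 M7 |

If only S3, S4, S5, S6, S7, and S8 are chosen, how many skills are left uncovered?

Union of S3, S4, S5, S6, S7, S8 = {M0, M1, M2, M3, M4, M5, M6, M7} — that's every skill, so 0 are uncovered.

0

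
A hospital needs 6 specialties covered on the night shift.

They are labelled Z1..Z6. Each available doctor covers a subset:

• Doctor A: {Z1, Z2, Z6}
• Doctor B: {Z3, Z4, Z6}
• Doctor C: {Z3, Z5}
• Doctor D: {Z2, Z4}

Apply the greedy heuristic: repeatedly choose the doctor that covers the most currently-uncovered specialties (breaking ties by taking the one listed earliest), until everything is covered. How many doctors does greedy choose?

Greedy: pick A (covers 3 new) → pick B (covers 2 new) → pick C (covers 1 new). Total picks: 3.

3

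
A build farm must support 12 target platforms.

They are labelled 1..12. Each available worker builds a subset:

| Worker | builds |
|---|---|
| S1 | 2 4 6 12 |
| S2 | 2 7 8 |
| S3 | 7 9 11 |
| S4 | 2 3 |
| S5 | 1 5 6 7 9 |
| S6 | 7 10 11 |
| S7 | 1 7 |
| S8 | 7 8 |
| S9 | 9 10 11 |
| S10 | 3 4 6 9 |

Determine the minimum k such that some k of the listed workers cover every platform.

Take {S1, S2, S5, S6, S10}. Their union is {1, 2, 3, 4, 5, 6, 7, 8, 9, 10, 11, 12}, which is all 12 platforms.
No 4 of the 10 workers cover everything (all 210 combinations miss at least one platform), so 5 is optimal.

5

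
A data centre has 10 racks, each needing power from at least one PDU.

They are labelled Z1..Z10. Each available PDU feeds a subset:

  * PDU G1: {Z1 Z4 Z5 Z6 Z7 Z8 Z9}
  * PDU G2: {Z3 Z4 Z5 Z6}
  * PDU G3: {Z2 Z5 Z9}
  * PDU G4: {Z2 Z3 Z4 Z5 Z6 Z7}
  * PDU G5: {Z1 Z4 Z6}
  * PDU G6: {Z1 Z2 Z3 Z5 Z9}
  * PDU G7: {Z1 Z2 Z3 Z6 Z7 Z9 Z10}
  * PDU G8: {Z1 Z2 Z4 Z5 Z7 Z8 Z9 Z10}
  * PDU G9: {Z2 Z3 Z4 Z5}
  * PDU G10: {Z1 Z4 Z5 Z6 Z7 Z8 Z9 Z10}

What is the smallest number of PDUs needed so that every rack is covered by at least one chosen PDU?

G7 and G10 together: G7 ∪ G10 = {Z1, Z2, Z3, Z4, Z5, Z6, Z7, Z8, Z9, Z10} — every rack is covered.
No single PDU has all 10 racks (the largest, G8, has 8), so 2 is optimal.

2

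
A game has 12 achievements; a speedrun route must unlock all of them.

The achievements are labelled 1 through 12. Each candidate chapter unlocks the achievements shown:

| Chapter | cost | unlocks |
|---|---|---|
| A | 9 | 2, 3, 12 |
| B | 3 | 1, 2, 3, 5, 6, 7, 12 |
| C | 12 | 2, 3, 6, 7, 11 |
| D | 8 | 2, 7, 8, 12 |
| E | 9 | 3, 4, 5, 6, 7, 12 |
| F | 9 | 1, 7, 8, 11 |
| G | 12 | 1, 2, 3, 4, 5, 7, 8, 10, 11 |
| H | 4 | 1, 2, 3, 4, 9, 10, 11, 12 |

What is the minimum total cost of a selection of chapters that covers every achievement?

B, D, H together cover every achievement (B ∪ D ∪ H = {1, 2, 3, 4, 5, 6, 7, 8, 9, 10, 11, 12}); total cost 3 + 8 + 4 = 15.
No covering selection has total cost below 15.

15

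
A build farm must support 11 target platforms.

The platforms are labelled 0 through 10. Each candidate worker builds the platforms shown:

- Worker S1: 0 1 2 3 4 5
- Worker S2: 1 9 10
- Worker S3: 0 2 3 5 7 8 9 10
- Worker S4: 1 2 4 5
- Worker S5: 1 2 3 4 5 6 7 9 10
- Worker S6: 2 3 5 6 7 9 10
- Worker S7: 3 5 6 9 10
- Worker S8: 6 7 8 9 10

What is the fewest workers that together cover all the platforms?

Take {S1, S8}. Their union is {0, 1, 2, 3, 4, 5, 6, 7, 8, 9, 10}, which is all 11 platforms.
No single worker has all 11 platforms (the largest, S5, has 9), so 2 is optimal.

2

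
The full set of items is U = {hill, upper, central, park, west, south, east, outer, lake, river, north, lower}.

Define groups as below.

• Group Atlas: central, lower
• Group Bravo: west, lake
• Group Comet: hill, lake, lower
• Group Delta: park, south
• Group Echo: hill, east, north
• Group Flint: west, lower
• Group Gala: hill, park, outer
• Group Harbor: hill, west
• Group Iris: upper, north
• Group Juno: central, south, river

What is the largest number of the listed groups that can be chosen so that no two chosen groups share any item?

Bravo, Gala, Iris, Juno are pairwise disjoint (Bravo={west,lake}; Gala={hill,park,outer}; Iris={upper,north}; Juno={central,south,river}).
Every remaining group overlaps one of these, and no 5 of the listed groups are pairwise disjoint, so 4 is the maximum.

4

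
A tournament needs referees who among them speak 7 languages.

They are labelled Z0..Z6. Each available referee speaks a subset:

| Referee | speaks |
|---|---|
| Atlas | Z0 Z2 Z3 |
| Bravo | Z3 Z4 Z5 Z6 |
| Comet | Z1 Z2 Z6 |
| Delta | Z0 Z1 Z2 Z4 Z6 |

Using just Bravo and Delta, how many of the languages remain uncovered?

Union of Bravo, Delta = {Z0, Z1, Z2, Z3, Z4, Z5, Z6} — that's every language, so 0 are uncovered.

0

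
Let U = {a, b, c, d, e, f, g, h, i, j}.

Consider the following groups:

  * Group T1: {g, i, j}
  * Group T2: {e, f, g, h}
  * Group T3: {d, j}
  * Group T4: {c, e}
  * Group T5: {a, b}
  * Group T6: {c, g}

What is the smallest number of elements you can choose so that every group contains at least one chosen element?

4

T = {a, c, g, j} meets every group (each contains at least one member of T), and |T| = 4.
No choice of 3 elements meets every group, so 4 is the minimum.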